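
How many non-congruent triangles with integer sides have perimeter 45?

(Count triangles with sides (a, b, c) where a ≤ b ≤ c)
Let a ≤ b ≤ c with a + b + c = 45. The only binding inequality is a + b > c, i.e. 45 − c > c, so c < 45/2; and c ≥ 45/3 since c is the largest side.
So 15 ≤ c ≤ 22. For each c, b runs from ⌈(45 − c)/2⌉ up to c (then a = 45 − b − c satisfies 1 ≤ a ≤ b automatically), giving c − ⌈(45 − c)/2⌉ + 1 choices.
Summing over c: 1 + 2 + 4 + 5 + 7 + 8 + 10 + 11 = 48
Check (closed form: nearest integer to p²/48 for even p, (p+3)²/48 for odd p): (45+3)²/48 = 48²/48 = 2304/48 ≈ 48.00 → 48

48 triangles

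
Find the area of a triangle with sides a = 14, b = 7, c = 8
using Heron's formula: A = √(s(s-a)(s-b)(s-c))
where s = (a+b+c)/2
s = (14 + 7 + 8)/2 = 29/2 = 14.5
s − a = 0.5, s − b = 7.5, s − c = 6.5
s(s−a)(s−b)(s−c) = 14.5·0.5·7.5·6.5 = 353.4375
Area = √353.4375 ≈ 18.7999

s = 14.5, Area = 18.8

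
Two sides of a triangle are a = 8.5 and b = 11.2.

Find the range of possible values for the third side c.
Triangle inequality: |a − b| < c < a + b
|a − b| = |8.5 − 11.2| = 2.7
a + b = 8.5 + 11.2 = 19.7

2.7 < c < 19.7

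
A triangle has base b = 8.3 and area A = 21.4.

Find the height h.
A = ½·b·h  ⇒  h = 2A/b = 2·21.4/8.3 = 42.8/8.3 ≈ 5.15663

h = 5.157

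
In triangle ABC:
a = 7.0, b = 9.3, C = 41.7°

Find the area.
Two sides and the included angle (SAS): A = ½·a·b·sin(C) = ½·7.0·9.3·sin(41.7°)
sin(41.7°) ≈ 0.66523
A ≈ ½·65.1·0.66523 = 32.55·0.66523 ≈ 21.6532

Area = 21.65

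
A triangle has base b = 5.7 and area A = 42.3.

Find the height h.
A = ½·b·h  ⇒  h = 2A/b = 2·42.3/5.7 = 84.6/5.7 ≈ 14.8421

h = 14.84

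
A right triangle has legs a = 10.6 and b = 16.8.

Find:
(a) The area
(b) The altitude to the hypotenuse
(a) The legs are perpendicular, so Area = ½·a·b = ½·10.6·16.8 = ½·178.08 = 89.04
(b) Hypotenuse c = √(a² + b²) = √(112.36 + 282.24) = √394.6 ≈ 19.8645
    Area = ½·c·h_c  ⇒  h_c = 2·Area/c = 178.08/19.8645 ≈ 8.96472

Area = 89.04, h_c = 8.965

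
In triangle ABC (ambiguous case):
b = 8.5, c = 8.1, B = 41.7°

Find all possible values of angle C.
b/sin(B) = c/sin(C)  ⇒  sin(C) = c·sin(B)/b = 8.1·sin(41.7°)/8.5
sin(41.7°) ≈ 0.66523
sin(C) ≈ 8.1·0.66523/8.5 ≈ 5.38837/8.5 ≈ 0.633925
Candidate 1: C₁ = arcsin(0.633925) ≈ 39.3403°  →  A = 180° − 41.7° − 39.3403° ≈ 98.9597° > 0, valid
Candidate 2: C₂ = 180° − C₁ ≈ 140.66°  →  A = 180° − 41.7° − 140.66° ≈ -2.3597° ≤ 0, not a valid triangle

C = 39.34° (one solution)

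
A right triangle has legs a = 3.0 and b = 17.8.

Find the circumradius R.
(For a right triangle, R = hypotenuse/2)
Hypotenuse c = √(a² + b²) = √(9 + 316.84) = √325.84 ≈ 18.051
R = c/2 ≈ 18.051/2 ≈ 9.02552

R = 9.026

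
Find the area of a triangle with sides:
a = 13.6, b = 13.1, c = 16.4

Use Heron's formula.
s = (13.6 + 13.1 + 16.4)/2 = 43.1/2 = 21.55
s − a = 7.95, s − b = 8.45, s − c = 5.15
s(s−a)(s−b)(s−c) = 21.55·7.95·8.45·5.15 ≈ 7455.53
Area = √7455.53 ≈ 86.3454

Area = 86.35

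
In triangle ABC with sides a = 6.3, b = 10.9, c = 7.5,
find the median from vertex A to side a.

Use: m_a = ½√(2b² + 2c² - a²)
m_a = ½√(2·10.9² + 2·7.5² − 6.3²) = ½√(2·118.81 + 2·56.25 − 39.69) = ½√(237.62 + 112.5 − 39.69) = ½√310.43
√310.43 ≈ 17.619, so m_a ≈ 8.80951

m_a = 8.81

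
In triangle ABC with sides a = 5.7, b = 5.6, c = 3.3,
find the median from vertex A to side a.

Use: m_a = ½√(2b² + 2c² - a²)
m_a = ½√(2·5.6² + 2·3.3² − 5.7²) = ½√(2·31.36 + 2·10.89 − 32.49) = ½√(62.72 + 21.78 − 32.49) = ½√52.01
√52.01 ≈ 7.2118, so m_a ≈ 3.6059

m_a = 3.606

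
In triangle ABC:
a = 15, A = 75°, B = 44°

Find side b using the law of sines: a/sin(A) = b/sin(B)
a/sin(A) = b/sin(B)  ⇒  b = a·sin(B)/sin(A) = 15·sin(44°)/sin(75°)
sin(44°) ≈ 0.694658, sin(75°) ≈ 0.965926
b ≈ 15·0.694658/0.965926 ≈ 10.4199/0.965926 ≈ 10.7874

b = 10.79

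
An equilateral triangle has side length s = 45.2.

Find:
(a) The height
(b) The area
(a) The height splits the triangle into two 30-60-90 halves: h = s·√3/2 = 45.2·1.73205/2 ≈ 78.2887/2 ≈ 39.1443
(b) Area = (√3/4)·s² = (√3/4)·45.2² = (√3/4)·2043.04 ≈ 0.433013·2043.04 ≈ 884.662

Height = 39.14, Area = 884.7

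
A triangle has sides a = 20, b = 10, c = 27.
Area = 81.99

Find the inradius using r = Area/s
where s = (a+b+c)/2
s = (20 + 10 + 27)/2 = 57/2 = 28.5
r = Area/s = 81.99/28.5 ≈ 2.87684

r = 2.877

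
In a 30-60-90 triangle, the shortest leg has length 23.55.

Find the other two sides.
In a 30-60-90 triangle the sides are in ratio 1 : √3 : 2 (short leg : long leg : hypotenuse).
Long leg = 23.55·√3 ≈ 23.55·1.73205 ≈ 40.7898
Hypotenuse = 2·23.55 = 47.1

Long leg = 23.55√3 = 40.79, Hypotenuse = 47.1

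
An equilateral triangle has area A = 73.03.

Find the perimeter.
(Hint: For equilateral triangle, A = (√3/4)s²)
A = (√3/4)s²  ⇒  s² = 4A/√3 = 4·73.03/√3 = 292.12/1.73205 ≈ 168.656
s ≈ √168.656 ≈ 12.9867
Perimeter = 3s ≈ 3·12.9867 ≈ 38.9602

Perimeter = 38.96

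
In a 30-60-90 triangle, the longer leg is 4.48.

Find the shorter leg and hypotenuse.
In a 30-60-90 triangle the sides are in ratio 1 : √3 : 2, so short leg = long leg/√3 and hypotenuse = 2·(short leg).
Short leg = 4.48/√3 ≈ 4.48/1.73205 ≈ 2.58653
Hypotenuse = 2·2.58653 ≈ 5.17306

Short leg = 2.587, Hypotenuse = 5.173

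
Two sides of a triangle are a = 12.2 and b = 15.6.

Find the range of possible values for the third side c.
Triangle inequality: |a − b| < c < a + b
|a − b| = |12.2 − 15.6| = 3.4
a + b = 12.2 + 15.6 = 27.8

3.4 < c < 27.8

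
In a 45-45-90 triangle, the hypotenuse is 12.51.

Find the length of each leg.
In a 45-45-90 triangle hypotenuse = leg·√2, so leg = hypotenuse/√2.
Leg = 12.51/√2 ≈ 12.51/1.41421 ≈ 8.84591

Each leg = 8.846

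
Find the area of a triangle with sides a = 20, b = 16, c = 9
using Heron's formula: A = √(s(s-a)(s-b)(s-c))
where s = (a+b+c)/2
s = (20 + 16 + 9)/2 = 45/2 = 22.5
s − a = 2.5, s − b = 6.5, s − c = 13.5
s(s−a)(s−b)(s−c) = 22.5·2.5·6.5·13.5 = 4935.9375
Area = √4935.9375 ≈ 70.2562

s = 22.5, Area = 70.26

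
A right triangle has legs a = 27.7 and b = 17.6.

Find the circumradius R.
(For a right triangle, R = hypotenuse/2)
Hypotenuse c = √(a² + b²) = √(767.29 + 309.76) = √1077.05 ≈ 32.8184
R = c/2 ≈ 32.8184/2 ≈ 16.4092

R = 16.41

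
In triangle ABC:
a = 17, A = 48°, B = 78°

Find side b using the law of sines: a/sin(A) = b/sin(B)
a/sin(A) = b/sin(B)  ⇒  b = a·sin(B)/sin(A) = 17·sin(78°)/sin(48°)
sin(78°) ≈ 0.978148, sin(48°) ≈ 0.743145
b ≈ 17·0.978148/0.743145 ≈ 16.6285/0.743145 ≈ 22.3759

b = 22.38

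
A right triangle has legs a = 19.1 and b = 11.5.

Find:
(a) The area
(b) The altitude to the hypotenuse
(a) The legs are perpendicular, so Area = ½·a·b = ½·19.1·11.5 = ½·219.65 = 109.825
(b) Hypotenuse c = √(a² + b²) = √(364.81 + 132.25) = √497.06 ≈ 22.2948
    Area = ½·c·h_c  ⇒  h_c = 2·Area/c = 219.65/22.2948 ≈ 9.85205

Area = 109.825, h_c = 9.852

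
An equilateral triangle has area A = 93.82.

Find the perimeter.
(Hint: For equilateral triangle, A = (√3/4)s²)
A = (√3/4)s²  ⇒  s² = 4A/√3 = 4·93.82/√3 = 375.28/1.73205 ≈ 216.668
s ≈ √216.668 ≈ 14.7196
Perimeter = 3s ≈ 3·14.7196 ≈ 44.1589

Perimeter = 44.16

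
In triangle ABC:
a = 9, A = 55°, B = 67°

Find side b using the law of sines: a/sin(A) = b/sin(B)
a/sin(A) = b/sin(B)  ⇒  b = a·sin(B)/sin(A) = 9·sin(67°)/sin(55°)
sin(67°) ≈ 0.920505, sin(55°) ≈ 0.819152
b ≈ 9·0.920505/0.819152 ≈ 8.28454/0.819152 ≈ 10.1136

b = 10.11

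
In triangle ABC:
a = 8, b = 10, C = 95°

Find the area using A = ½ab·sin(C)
A = ½·a·b·sin(C) = ½·8·10·sin(95°)
sin(95°) ≈ 0.996195
A ≈ ½·80·0.996195 = 40·0.996195 ≈ 39.8478

Area = 39.85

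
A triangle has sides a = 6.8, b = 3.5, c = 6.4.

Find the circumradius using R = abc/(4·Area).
First find the area with Heron's formula.
s = (6.8 + 3.5 + 6.4)/2 = 8.35
Area = √(s(s−a)(s−b)(s−c)) = √(8.35·1.55·4.85·1.95) ≈ √122.404 ≈ 11.0636
abc = 6.8·3.5·6.4 = 152.32
R = abc/(4·Area) ≈ 152.32/(4·11.0636) = 152.32/44.2545 ≈ 3.44191

R = 3.442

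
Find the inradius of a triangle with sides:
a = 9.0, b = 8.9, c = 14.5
r = Area/s where s is the semi-perimeter.
s = (9.0 + 8.9 + 14.5)/2 = 32.4/2 = 16.2
Area = √(s(s−a)(s−b)(s−c)) = √(16.2·7.2·7.3·1.7) ≈ √1447.5 ≈ 38.0461
r ≈ 38.0461/16.2 ≈ 2.34852

r = 2.349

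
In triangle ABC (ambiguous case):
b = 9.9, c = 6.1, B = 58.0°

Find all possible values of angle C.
b/sin(B) = c/sin(C)  ⇒  sin(C) = c·sin(B)/b = 6.1·sin(58.0°)/9.9
sin(58.0°) ≈ 0.848048
sin(C) ≈ 6.1·0.848048/9.9 ≈ 5.17309/9.9 ≈ 0.522535
Candidate 1: C₁ = arcsin(0.522535) ≈ 31.5024°  →  A = 180° − 58.0° − 31.5024° ≈ 90.4976° > 0, valid
Candidate 2: C₂ = 180° − C₁ ≈ 148.498°  →  A = 180° − 58.0° − 148.498° ≈ -26.4976° ≤ 0, not a valid triangle

C = 31.5° (one solution)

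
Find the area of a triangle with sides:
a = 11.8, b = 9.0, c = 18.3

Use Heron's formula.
s = (11.8 + 9.0 + 18.3)/2 = 39.1/2 = 19.55
s − a = 7.75, s − b = 10.55, s − c = 1.25
s(s−a)(s−b)(s−c) = 19.55·7.75·10.55·1.25 ≈ 1998.07
Area = √1998.07 ≈ 44.6998

Area = 44.7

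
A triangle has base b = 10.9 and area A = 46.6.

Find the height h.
A = ½·b·h  ⇒  h = 2A/b = 2·46.6/10.9 = 93.2/10.9 ≈ 8.55046

h = 8.55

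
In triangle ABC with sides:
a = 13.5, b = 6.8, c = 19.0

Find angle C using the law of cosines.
c² = a² + b² − 2ab·cos(C)  ⇒  cos(C) = (a² + b² − c²)/(2ab)
cos(C) = (13.5² + 6.8² − 19.0²)/(2·13.5·6.8) = (182.25 + 46.24 − 361)/183.6 = -132.51/183.6 ≈ -0.721732
C = arccos(-0.721732) ≈ 136.198°

C = 136.2°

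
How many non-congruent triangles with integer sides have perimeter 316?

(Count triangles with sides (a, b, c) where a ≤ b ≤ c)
Let a ≤ b ≤ c with a + b + c = 316. The only binding inequality is a + b > c, i.e. 316 − c > c, so c < 316/2; and c ≥ 316/3 since c is the largest side.
So 106 ≤ c ≤ 157. For each c, b runs from ⌈(316 − c)/2⌉ up to c (then a = 316 − b − c satisfies 1 ≤ a ≤ b automatically), giving c − ⌈(316 − c)/2⌉ + 1 choices.
Summing over c: 2 + 3 + 5 + 6 + … + 77 + 78  (52 terms, c = 106, …, 157) = 2080
Check (closed form: nearest integer to p²/48 for even p, (p+3)²/48 for odd p): 316²/48 = 99856/48 ≈ 2080.33 → 2080

2080 triangles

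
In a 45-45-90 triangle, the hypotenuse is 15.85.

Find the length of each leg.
In a 45-45-90 triangle hypotenuse = leg·√2, so leg = hypotenuse/√2.
Leg = 15.85/√2 ≈ 15.85/1.41421 ≈ 11.2076

Each leg = 11.21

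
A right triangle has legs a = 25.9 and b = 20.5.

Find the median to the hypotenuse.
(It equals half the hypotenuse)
Hypotenuse c = √(a² + b²) = √(670.81 + 420.25) = √1091.06 ≈ 33.0312
Median to hypotenuse = c/2 ≈ 33.0312/2 ≈ 16.5156

Median = 16.52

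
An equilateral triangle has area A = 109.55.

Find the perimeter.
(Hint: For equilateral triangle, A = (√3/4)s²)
A = (√3/4)s²  ⇒  s² = 4A/√3 = 4·109.55/√3 = 438.2/1.73205 ≈ 252.995
s ≈ √252.995 ≈ 15.9058
Perimeter = 3s ≈ 3·15.9058 ≈ 47.7174

Perimeter = 47.72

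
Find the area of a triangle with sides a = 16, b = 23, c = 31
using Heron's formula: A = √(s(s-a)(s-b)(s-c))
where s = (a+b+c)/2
s = (16 + 23 + 31)/2 = 70/2 = 35
s − a = 19, s − b = 12, s − c = 4
s(s−a)(s−b)(s−c) = 35·19·12·4 = 31920
Area = √31920 ≈ 178.662

s = 35.0, Area = 178.7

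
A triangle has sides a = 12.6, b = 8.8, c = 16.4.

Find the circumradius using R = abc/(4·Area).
First find the area with Heron's formula.
s = (12.6 + 8.8 + 16.4)/2 = 18.9
Area = √(s(s−a)(s−b)(s−c)) = √(18.9·6.3·10.1·2.5) ≈ √3006.52 ≈ 54.8317
abc = 12.6·8.8·16.4 = 1818.432
R = abc/(4·Area) ≈ 1818.432/(4·54.8317) = 1818.432/219.327 ≈ 8.29097

R = 8.291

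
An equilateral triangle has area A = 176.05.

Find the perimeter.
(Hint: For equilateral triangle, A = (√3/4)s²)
A = (√3/4)s²  ⇒  s² = 4A/√3 = 4·176.05/√3 = 704.2/1.73205 ≈ 406.57
s ≈ √406.57 ≈ 20.1636
Perimeter = 3s ≈ 3·20.1636 ≈ 60.4907

Perimeter = 60.49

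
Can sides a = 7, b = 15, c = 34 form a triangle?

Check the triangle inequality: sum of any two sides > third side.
a + b vs c: 7 + 15 = 22 ≤ 34  ✗
a + c vs b: 7 + 34 = 41 > 15  ✓
b + c vs a: 15 + 34 = 49 > 7  ✓

No: 7 + 15 = 22 is not > 34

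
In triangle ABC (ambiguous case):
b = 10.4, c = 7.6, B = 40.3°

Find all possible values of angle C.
b/sin(B) = c/sin(C)  ⇒  sin(C) = c·sin(B)/b = 7.6·sin(40.3°)/10.4
sin(40.3°) ≈ 0.64679
sin(C) ≈ 7.6·0.64679/10.4 ≈ 4.9156/10.4 ≈ 0.472654
Candidate 1: C₁ = arcsin(0.472654) ≈ 28.2067°  →  A = 180° − 40.3° − 28.2067° ≈ 111.493° > 0, valid
Candidate 2: C₂ = 180° − C₁ ≈ 151.793°  →  A = 180° − 40.3° − 151.793° ≈ -12.0933° ≤ 0, not a valid triangle

C = 28.21° (one solution)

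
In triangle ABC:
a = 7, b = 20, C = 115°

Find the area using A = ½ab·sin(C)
A = ½·a·b·sin(C) = ½·7·20·sin(115°)
sin(115°) ≈ 0.906308
A ≈ ½·140·0.906308 = 70·0.906308 ≈ 63.4415

Area = 63.44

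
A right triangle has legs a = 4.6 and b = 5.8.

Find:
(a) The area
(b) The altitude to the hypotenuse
(a) The legs are perpendicular, so Area = ½·a·b = ½·4.6·5.8 = ½·26.68 = 13.34
(b) Hypotenuse c = √(a² + b²) = √(21.16 + 33.64) = √54.8 ≈ 7.4027
    Area = ½·c·h_c  ⇒  h_c = 2·Area/c = 26.68/7.4027 ≈ 3.60409

Area = 13.34, h_c = 3.604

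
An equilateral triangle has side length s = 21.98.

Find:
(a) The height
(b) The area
(a) The height splits the triangle into two 30-60-90 halves: h = s·√3/2 = 21.98·1.73205/2 ≈ 38.0705/2 ≈ 19.0352
(b) Area = (√3/4)·s² = (√3/4)·21.98² = (√3/4)·483.1204 ≈ 0.433013·483.1204 ≈ 209.197

Height = 19.04, Area = 209.2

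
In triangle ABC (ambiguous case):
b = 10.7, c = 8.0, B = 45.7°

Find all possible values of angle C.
b/sin(B) = c/sin(C)  ⇒  sin(C) = c·sin(B)/b = 8.0·sin(45.7°)/10.7
sin(45.7°) ≈ 0.715693
sin(C) ≈ 8.0·0.715693/10.7 ≈ 5.72554/10.7 ≈ 0.535097
Candidate 1: C₁ = arcsin(0.535097) ≈ 32.3505°  →  A = 180° − 45.7° − 32.3505° ≈ 101.949° > 0, valid
Candidate 2: C₂ = 180° − C₁ ≈ 147.649°  →  A = 180° − 45.7° − 147.649° ≈ -13.3495° ≤ 0, not a valid triangle

C = 32.35° (one solution)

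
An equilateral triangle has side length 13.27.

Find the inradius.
r = Area/s with s the semi-perimeter.
Area = (√3/4)·13.27² = (√3/4)·176.0929 ≈ 0.433013·176.0929 ≈ 76.2505
s = 3·13.27/2 = 19.905
r ≈ 76.2505/19.905 ≈ 3.83072
(Equivalently r = side/(2√3) = 13.27/3.4641 ≈ 3.83072.)

r = 3.831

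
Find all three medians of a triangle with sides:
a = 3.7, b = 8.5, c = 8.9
Median formula: m_a = ½√(2b² + 2c² − a²) (and cyclically). a² = 13.69, b² = 72.25, c² = 79.21.
m_a = ½√(2·72.25 + 2·79.21 − 13.69) = ½√289.23 ≈ ½·17.0068 ≈ 8.50338
m_b = ½√(2·13.69 + 2·79.21 − 72.25) = ½√113.55 ≈ ½·10.656 ≈ 5.32799
m_c = ½√(2·13.69 + 2·72.25 − 79.21) = ½√92.67 ≈ ½·9.62653 ≈ 4.81326

m_a = 8.503, m_b = 5.328, m_c = 4.813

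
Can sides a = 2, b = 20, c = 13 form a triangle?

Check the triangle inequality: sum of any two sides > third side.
a + b vs c: 2 + 20 = 22 > 13  ✓
a + c vs b: 2 + 13 = 15 ≤ 20  ✗
b + c vs a: 20 + 13 = 33 > 2  ✓

No: 2 + 13 = 15 is not > 20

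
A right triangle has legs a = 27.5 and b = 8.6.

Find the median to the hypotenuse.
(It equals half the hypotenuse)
Hypotenuse c = √(a² + b²) = √(756.25 + 73.96) = √830.21 ≈ 28.8134
Median to hypotenuse = c/2 ≈ 28.8134/2 ≈ 14.4067

Median = 14.41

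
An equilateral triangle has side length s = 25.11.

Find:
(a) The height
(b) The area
(a) The height splits the triangle into two 30-60-90 halves: h = s·√3/2 = 25.11·1.73205/2 ≈ 43.4918/2 ≈ 21.7459
(b) Area = (√3/4)·s² = (√3/4)·25.11² = (√3/4)·630.5121 ≈ 0.433013·630.5121 ≈ 273.02

Height = 21.75, Area = 273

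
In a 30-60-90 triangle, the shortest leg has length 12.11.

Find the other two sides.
In a 30-60-90 triangle the sides are in ratio 1 : √3 : 2 (short leg : long leg : hypotenuse).
Long leg = 12.11·√3 ≈ 12.11·1.73205 ≈ 20.9751
Hypotenuse = 2·12.11 = 24.22

Long leg = 12.11√3 = 20.98, Hypotenuse = 24.22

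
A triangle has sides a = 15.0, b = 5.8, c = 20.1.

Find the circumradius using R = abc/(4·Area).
First find the area with Heron's formula.
s = (15.0 + 5.8 + 20.1)/2 = 20.45
Area = √(s(s−a)(s−b)(s−c)) = √(20.45·5.45·14.65·0.35) ≈ √571.473 ≈ 23.9055
abc = 15.0·5.8·20.1 = 1748.7
R = abc/(4·Area) ≈ 1748.7/(4·23.9055) = 1748.7/95.622 ≈ 18.2876

R = 18.29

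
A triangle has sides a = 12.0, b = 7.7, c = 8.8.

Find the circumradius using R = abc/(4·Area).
First find the area with Heron's formula.
s = (12.0 + 7.7 + 8.8)/2 = 14.25
Area = √(s(s−a)(s−b)(s−c)) = √(14.25·2.25·6.55·5.45) ≈ √1144.55 ≈ 33.8312
abc = 12.0·7.7·8.8 = 813.12
R = abc/(4·Area) ≈ 813.12/(4·33.8312) = 813.12/135.325 ≈ 6.00865

R = 6.009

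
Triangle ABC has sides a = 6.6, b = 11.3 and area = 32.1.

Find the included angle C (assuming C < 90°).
Area = ½·a·b·sin(C)  ⇒  sin(C) = 2·Area/(a·b) = 2·32.1/(6.6·11.3) = 64.2/74.58 ≈ 0.860821
C = arcsin(0.860821) ≈ 59.4088° (taking the acute solution since C < 90°)

C = 59.41°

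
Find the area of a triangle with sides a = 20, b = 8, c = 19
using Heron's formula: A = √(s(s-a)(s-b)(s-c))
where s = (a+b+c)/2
s = (20 + 8 + 19)/2 = 47/2 = 23.5
s − a = 3.5, s − b = 15.5, s − c = 4.5
s(s−a)(s−b)(s−c) = 23.5·3.5·15.5·4.5 = 5736.9375
Area = √5736.9375 ≈ 75.7426

s = 23.5, Area = 75.74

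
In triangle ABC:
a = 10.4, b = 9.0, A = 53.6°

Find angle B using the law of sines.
a/sin(A) = b/sin(B)  ⇒  sin(B) = b·sin(A)/a = 9.0·sin(53.6°)/10.4
sin(53.6°) ≈ 0.804894
sin(B) ≈ 9.0·0.804894/10.4 ≈ 7.24404/10.4 ≈ 0.696543
B = arcsin(0.696543) ≈ 44.1503°
(Since b ≤ a we need B ≤ A, so the obtuse alternative 180° − 44.1503° ≈ 135.85° is rejected.)

B = 44.15°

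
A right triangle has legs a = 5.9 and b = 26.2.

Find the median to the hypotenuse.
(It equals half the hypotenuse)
Hypotenuse c = √(a² + b²) = √(34.81 + 686.44) = √721.25 ≈ 26.8561
Median to hypotenuse = c/2 ≈ 26.8561/2 ≈ 13.428

Median = 13.43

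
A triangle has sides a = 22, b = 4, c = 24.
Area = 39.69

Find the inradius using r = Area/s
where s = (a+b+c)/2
s = (22 + 4 + 24)/2 = 50/2 = 25
r = Area/s = 39.69/25 ≈ 1.5876

r = 1.588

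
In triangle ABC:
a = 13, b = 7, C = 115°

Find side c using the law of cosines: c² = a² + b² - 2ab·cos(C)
c² = 13² + 7² − 2·13·7·cos(115°)
cos(115°) ≈ -0.422618
c² ≈ 169 + 49 − 182·(-0.422618) ≈ 218 + 76.9165 ≈ 294.917
c ≈ √294.917 ≈ 17.1731

c = 17.17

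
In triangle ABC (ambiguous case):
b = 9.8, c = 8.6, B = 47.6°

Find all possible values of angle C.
b/sin(B) = c/sin(C)  ⇒  sin(C) = c·sin(B)/b = 8.6·sin(47.6°)/9.8
sin(47.6°) ≈ 0.738455
sin(C) ≈ 8.6·0.738455/9.8 ≈ 6.35072/9.8 ≈ 0.648032
Candidate 1: C₁ = arcsin(0.648032) ≈ 40.3934°  →  A = 180° − 47.6° − 40.3934° ≈ 92.0066° > 0, valid
Candidate 2: C₂ = 180° − C₁ ≈ 139.607°  →  A = 180° − 47.6° − 139.607° ≈ -7.2066° ≤ 0, not a valid triangle

C = 40.39° (one solution)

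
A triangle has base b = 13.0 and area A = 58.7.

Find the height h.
A = ½·b·h  ⇒  h = 2A/b = 2·58.7/13.0 = 117.4/13.0 ≈ 9.03077

h = 9.031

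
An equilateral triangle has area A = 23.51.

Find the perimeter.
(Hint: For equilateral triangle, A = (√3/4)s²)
A = (√3/4)s²  ⇒  s² = 4A/√3 = 4·23.51/√3 = 94.04/1.73205 ≈ 54.294
s ≈ √54.294 ≈ 7.36845
Perimeter = 3s ≈ 3·7.36845 ≈ 22.1053

Perimeter = 22.11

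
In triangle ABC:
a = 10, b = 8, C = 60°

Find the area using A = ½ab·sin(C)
A = ½·a·b·sin(C) = ½·10·8·sin(60°)
sin(60°) ≈ 0.866025
A ≈ ½·80·0.866025 = 40·0.866025 ≈ 34.641

Area = 34.64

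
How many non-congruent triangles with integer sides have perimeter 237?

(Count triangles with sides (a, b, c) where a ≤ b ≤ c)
Let a ≤ b ≤ c with a + b + c = 237. The only binding inequality is a + b > c, i.e. 237 − c > c, so c < 237/2; and c ≥ 237/3 since c is the largest side.
So 79 ≤ c ≤ 118. For each c, b runs from ⌈(237 − c)/2⌉ up to c (then a = 237 − b − c satisfies 1 ≤ a ≤ b automatically), giving c − ⌈(237 − c)/2⌉ + 1 choices.
Summing over c: 1 + 2 + 4 + 5 + … + 58 + 59  (40 terms, c = 79, …, 118) = 1200
Check (closed form: nearest integer to p²/48 for even p, (p+3)²/48 for odd p): (237+3)²/48 = 240²/48 = 57600/48 ≈ 1200.00 → 1200

1200 triangles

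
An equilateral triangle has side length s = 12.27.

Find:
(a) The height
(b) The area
(a) The height splits the triangle into two 30-60-90 halves: h = s·√3/2 = 12.27·1.73205/2 ≈ 21.2523/2 ≈ 10.6261
(b) Area = (√3/4)·s² = (√3/4)·12.27² = (√3/4)·150.5529 ≈ 0.433013·150.5529 ≈ 65.1913

Height = 10.63, Area = 65.19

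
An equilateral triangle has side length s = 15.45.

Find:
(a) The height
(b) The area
(a) The height splits the triangle into two 30-60-90 halves: h = s·√3/2 = 15.45·1.73205/2 ≈ 26.7602/2 ≈ 13.3801
(b) Area = (√3/4)·s² = (√3/4)·15.45² = (√3/4)·238.7025 ≈ 0.433013·238.7025 ≈ 103.361

Height = 13.38, Area = 103.4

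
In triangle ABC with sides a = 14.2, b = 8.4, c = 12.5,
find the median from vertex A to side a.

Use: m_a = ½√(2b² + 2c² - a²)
m_a = ½√(2·8.4² + 2·12.5² − 14.2²) = ½√(2·70.56 + 2·156.25 − 201.64) = ½√(141.12 + 312.5 − 201.64) = ½√251.98
√251.98 ≈ 15.8739, so m_a ≈ 7.93694

m_a = 7.937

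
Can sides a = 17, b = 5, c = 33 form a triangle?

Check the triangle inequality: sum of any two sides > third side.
a + b vs c: 17 + 5 = 22 ≤ 33  ✗
a + c vs b: 17 + 33 = 50 > 5  ✓
b + c vs a: 5 + 33 = 38 > 17  ✓

No: 17 + 5 = 22 is not > 33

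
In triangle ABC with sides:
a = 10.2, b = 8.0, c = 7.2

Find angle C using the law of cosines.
c² = a² + b² − 2ab·cos(C)  ⇒  cos(C) = (a² + b² − c²)/(2ab)
cos(C) = (10.2² + 8.0² − 7.2²)/(2·10.2·8.0) = (104.04 + 64 − 51.84)/163.2 = 116.2/163.2 ≈ 0.71201
C = arccos(0.71201) ≈ 44.6013°

C = 44.6°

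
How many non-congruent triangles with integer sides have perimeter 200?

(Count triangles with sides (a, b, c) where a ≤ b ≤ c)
Let a ≤ b ≤ c with a + b + c = 200. The only binding inequality is a + b > c, i.e. 200 − c > c, so c < 200/2; and c ≥ 200/3 since c is the largest side.
So 67 ≤ c ≤ 99. For each c, b runs from ⌈(200 − c)/2⌉ up to c (then a = 200 − b − c satisfies 1 ≤ a ≤ b automatically), giving c − ⌈(200 − c)/2⌉ + 1 choices.
Summing over c: 1 + 3 + 4 + 6 + … + 48 + 49  (33 terms, c = 67, …, 99) = 833
Check (closed form: nearest integer to p²/48 for even p, (p+3)²/48 for odd p): 200²/48 = 40000/48 ≈ 833.33 → 833

833 triangles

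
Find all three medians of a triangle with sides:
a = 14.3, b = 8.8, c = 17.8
Median formula: m_a = ½√(2b² + 2c² − a²) (and cyclically). a² = 204.49, b² = 77.44, c² = 316.84.
m_a = ½√(2·77.44 + 2·316.84 − 204.49) = ½√584.07 ≈ ½·24.1675 ≈ 12.0838
m_b = ½√(2·204.49 + 2·316.84 − 77.44) = ½√965.22 ≈ ½·31.068 ≈ 15.534
m_c = ½√(2·204.49 + 2·77.44 − 316.84) = ½√247.02 ≈ ½·15.7169 ≈ 7.85843

m_a = 12.08, m_b = 15.53, m_c = 7.858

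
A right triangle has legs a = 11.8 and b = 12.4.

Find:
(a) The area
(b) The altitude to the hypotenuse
(a) The legs are perpendicular, so Area = ½·a·b = ½·11.8·12.4 = ½·146.32 = 73.16
(b) Hypotenuse c = √(a² + b²) = √(139.24 + 153.76) = √293 ≈ 17.1172
    Area = ½·c·h_c  ⇒  h_c = 2·Area/c = 146.32/17.1172 ≈ 8.54811

Area = 73.16, h_c = 8.548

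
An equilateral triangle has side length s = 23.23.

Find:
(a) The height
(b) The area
(a) The height splits the triangle into two 30-60-90 halves: h = s·√3/2 = 23.23·1.73205/2 ≈ 40.2355/2 ≈ 20.1178
(b) Area = (√3/4)·s² = (√3/4)·23.23² = (√3/4)·539.6329 ≈ 0.433013·539.6329 ≈ 233.668

Height = 20.12, Area = 233.7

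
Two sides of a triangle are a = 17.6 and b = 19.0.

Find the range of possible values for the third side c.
Triangle inequality: |a − b| < c < a + b
|a − b| = |17.6 − 19.0| = 1.4
a + b = 17.6 + 19.0 = 36.6

1.4 < c < 36.6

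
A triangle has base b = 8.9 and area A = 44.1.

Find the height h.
A = ½·b·h  ⇒  h = 2A/b = 2·44.1/8.9 = 88.2/8.9 ≈ 9.91011

h = 9.91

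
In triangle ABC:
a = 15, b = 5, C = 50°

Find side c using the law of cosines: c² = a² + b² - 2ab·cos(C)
c² = 15² + 5² − 2·15·5·cos(50°)
cos(50°) ≈ 0.642788
c² ≈ 225 + 25 − 150·(0.642788) ≈ 250 − 96.4181 ≈ 153.582
c ≈ √153.582 ≈ 12.3928

c = 12.39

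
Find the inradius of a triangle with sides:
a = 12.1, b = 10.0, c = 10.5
r = Area/s where s is the semi-perimeter.
s = (12.1 + 10.0 + 10.5)/2 = 32.6/2 = 16.3
Area = √(s(s−a)(s−b)(s−c)) = √(16.3·4.2·6.3·5.8) ≈ √2501.53 ≈ 50.0153
r ≈ 50.0153/16.3 ≈ 3.06842

r = 3.068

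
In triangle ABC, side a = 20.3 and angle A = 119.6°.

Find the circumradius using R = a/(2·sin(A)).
R = a/(2·sin(A)) = 20.3/(2·sin(119.6°))
sin(119.6°) ≈ 0.869495
R ≈ 20.3/(2·0.869495) = 20.3/1.73899 ≈ 11.6734

R = 11.67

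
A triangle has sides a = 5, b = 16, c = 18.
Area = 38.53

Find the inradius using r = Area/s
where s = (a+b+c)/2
s = (5 + 16 + 18)/2 = 39/2 = 19.5
r = Area/s = 38.53/19.5 ≈ 1.9759

r = 1.976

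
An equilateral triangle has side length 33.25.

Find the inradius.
r = Area/s with s the semi-perimeter.
Area = (√3/4)·33.25² = (√3/4)·1105.5625 ≈ 0.433013·1105.5625 ≈ 478.723
s = 3·33.25/2 = 49.875
r ≈ 478.723/49.875 ≈ 9.59845
(Equivalently r = side/(2√3) = 33.25/3.4641 ≈ 9.59845.)

r = 9.598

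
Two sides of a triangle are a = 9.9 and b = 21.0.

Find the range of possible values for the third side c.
Triangle inequality: |a − b| < c < a + b
|a − b| = |9.9 − 21.0| = 11.1
a + b = 9.9 + 21.0 = 30.9

11.1 < c < 30.9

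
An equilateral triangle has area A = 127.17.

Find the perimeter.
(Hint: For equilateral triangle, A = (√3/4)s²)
A = (√3/4)s²  ⇒  s² = 4A/√3 = 4·127.17/√3 = 508.68/1.73205 ≈ 293.687
s ≈ √293.687 ≈ 17.1373
Perimeter = 3s ≈ 3·17.1373 ≈ 51.4119

Perimeter = 51.41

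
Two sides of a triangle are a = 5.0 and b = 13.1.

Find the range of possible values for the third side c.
Triangle inequality: |a − b| < c < a + b
|a − b| = |5.0 − 13.1| = 8.1
a + b = 5.0 + 13.1 = 18.1

8.1 < c < 18.1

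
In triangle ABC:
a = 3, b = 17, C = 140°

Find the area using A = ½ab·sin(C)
A = ½·a·b·sin(C) = ½·3·17·sin(140°)
sin(140°) ≈ 0.642788
A ≈ ½·51·0.642788 = 25.5·0.642788 ≈ 16.3911

Area = 16.39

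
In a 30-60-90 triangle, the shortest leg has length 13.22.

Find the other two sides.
In a 30-60-90 triangle the sides are in ratio 1 : √3 : 2 (short leg : long leg : hypotenuse).
Long leg = 13.22·√3 ≈ 13.22·1.73205 ≈ 22.8977
Hypotenuse = 2·13.22 = 26.44

Long leg = 13.22√3 = 22.9, Hypotenuse = 26.44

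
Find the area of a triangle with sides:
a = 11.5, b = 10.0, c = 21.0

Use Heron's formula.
s = (11.5 + 10.0 + 21.0)/2 = 42.5/2 = 21.25
s − a = 9.75, s − b = 11.25, s − c = 0.25
s(s−a)(s−b)(s−c) = 21.25·9.75·11.25·0.25 ≈ 582.715
Area = √582.715 ≈ 24.1395

Area = 24.14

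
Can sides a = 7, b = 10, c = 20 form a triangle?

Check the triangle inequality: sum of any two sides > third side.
a + b vs c: 7 + 10 = 17 ≤ 20  ✗
a + c vs b: 7 + 20 = 27 > 10  ✓
b + c vs a: 10 + 20 = 30 > 7  ✓

No: 7 + 10 = 17 is not > 20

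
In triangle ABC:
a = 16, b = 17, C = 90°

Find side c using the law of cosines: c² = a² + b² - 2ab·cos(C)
c² = 16² + 17² − 2·16·17·cos(90°)
cos(90°) ≈ 0
c² ≈ 256 + 289 − 544·(0) ≈ 545 − 0 ≈ 545
c ≈ √545 ≈ 23.3452

c = 23.35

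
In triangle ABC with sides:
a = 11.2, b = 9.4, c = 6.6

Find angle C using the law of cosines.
c² = a² + b² − 2ab·cos(C)  ⇒  cos(C) = (a² + b² − c²)/(2ab)
cos(C) = (11.2² + 9.4² − 6.6²)/(2·11.2·9.4) = (125.44 + 88.36 − 43.56)/210.56 = 170.24/210.56 ≈ 0.808511
C = arccos(0.808511) ≈ 36.0493°

C = 36.05°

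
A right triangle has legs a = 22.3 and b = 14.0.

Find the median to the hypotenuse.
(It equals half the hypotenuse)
Hypotenuse c = √(a² + b²) = √(497.29 + 196) = √693.29 ≈ 26.3304
Median to hypotenuse = c/2 ≈ 26.3304/2 ≈ 13.1652

Median = 13.17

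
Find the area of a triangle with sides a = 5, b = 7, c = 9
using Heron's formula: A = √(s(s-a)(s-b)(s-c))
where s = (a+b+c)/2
s = (5 + 7 + 9)/2 = 21/2 = 10.5
s − a = 5.5, s − b = 3.5, s − c = 1.5
s(s−a)(s−b)(s−c) = 10.5·5.5·3.5·1.5 = 303.1875
Area = √303.1875 ≈ 17.4123

s = 10.5, Area = 17.41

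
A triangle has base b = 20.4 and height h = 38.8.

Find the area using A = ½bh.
A = ½·b·h = ½·20.4·38.8 = ½·791.52 = 395.76

Area = 395.76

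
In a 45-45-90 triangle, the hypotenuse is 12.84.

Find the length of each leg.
In a 45-45-90 triangle hypotenuse = leg·√2, so leg = hypotenuse/√2.
Leg = 12.84/√2 ≈ 12.84/1.41421 ≈ 9.07925

Each leg = 9.079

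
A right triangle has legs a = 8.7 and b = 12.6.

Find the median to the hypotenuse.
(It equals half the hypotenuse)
Hypotenuse c = √(a² + b²) = √(75.69 + 158.76) = √234.45 ≈ 15.3118
Median to hypotenuse = c/2 ≈ 15.3118/2 ≈ 7.65588

Median = 7.656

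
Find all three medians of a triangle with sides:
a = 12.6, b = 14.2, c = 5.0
Median formula: m_a = ½√(2b² + 2c² − a²) (and cyclically). a² = 158.76, b² = 201.64, c² = 25.
m_a = ½√(2·201.64 + 2·25 − 158.76) = ½√294.52 ≈ ½·17.1616 ≈ 8.58079
m_b = ½√(2·158.76 + 2·25 − 201.64) = ½√165.88 ≈ ½·12.8794 ≈ 6.43972
m_c = ½√(2·158.76 + 2·201.64 − 25) = ½√695.8 ≈ ½·26.378 ≈ 13.189

m_a = 8.581, m_b = 6.44, m_c = 13.19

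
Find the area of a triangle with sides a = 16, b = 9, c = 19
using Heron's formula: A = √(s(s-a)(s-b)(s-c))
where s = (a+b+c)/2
s = (16 + 9 + 19)/2 = 44/2 = 22
s − a = 6, s − b = 13, s − c = 3
s(s−a)(s−b)(s−c) = 22·6·13·3 = 5148
Area = √5148 ≈ 71.7496

s = 22.0, Area = 71.75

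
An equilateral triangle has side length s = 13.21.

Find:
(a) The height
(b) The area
(a) The height splits the triangle into two 30-60-90 halves: h = s·√3/2 = 13.21·1.73205/2 ≈ 22.8804/2 ≈ 11.4402
(b) Area = (√3/4)·s² = (√3/4)·13.21² = (√3/4)·174.5041 ≈ 0.433013·174.5041 ≈ 75.5625

Height = 11.44, Area = 75.56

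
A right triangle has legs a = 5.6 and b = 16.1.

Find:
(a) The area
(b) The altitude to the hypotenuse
(a) The legs are perpendicular, so Area = ½·a·b = ½·5.6·16.1 = ½·90.16 = 45.08
(b) Hypotenuse c = √(a² + b²) = √(31.36 + 259.21) = √290.57 ≈ 17.0461
    Area = ½·c·h_c  ⇒  h_c = 2·Area/c = 90.16/17.0461 ≈ 5.28918

Area = 45.08, h_c = 5.289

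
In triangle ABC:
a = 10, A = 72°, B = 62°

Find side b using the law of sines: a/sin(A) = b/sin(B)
a/sin(A) = b/sin(B)  ⇒  b = a·sin(B)/sin(A) = 10·sin(62°)/sin(72°)
sin(62°) ≈ 0.882948, sin(72°) ≈ 0.951057
b ≈ 10·0.882948/0.951057 ≈ 8.82948/0.951057 ≈ 9.28386

b = 9.284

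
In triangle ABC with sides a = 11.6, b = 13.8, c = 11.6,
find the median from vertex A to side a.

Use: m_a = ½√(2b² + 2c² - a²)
m_a = ½√(2·13.8² + 2·11.6² − 11.6²) = ½√(2·190.44 + 2·134.56 − 134.56) = ½√(380.88 + 269.12 − 134.56) = ½√515.44
√515.44 ≈ 22.7033, so m_a ≈ 11.3517

m_a = 11.35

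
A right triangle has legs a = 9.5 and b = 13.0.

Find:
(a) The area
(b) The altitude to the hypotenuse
(a) The legs are perpendicular, so Area = ½·a·b = ½·9.5·13.0 = ½·123.5 = 61.75
(b) Hypotenuse c = √(a² + b²) = √(90.25 + 169) = √259.25 ≈ 16.1012
    Area = ½·c·h_c  ⇒  h_c = 2·Area/c = 123.5/16.1012 ≈ 7.67022

Area = 61.75, h_c = 7.67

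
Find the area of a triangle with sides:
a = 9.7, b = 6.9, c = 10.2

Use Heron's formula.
s = (9.7 + 6.9 + 10.2)/2 = 26.8/2 = 13.4
s − a = 3.7, s − b = 6.5, s − c = 3.2
s(s−a)(s−b)(s−c) = 13.4·3.7·6.5·3.2 ≈ 1031.26
Area = √1031.26 ≈ 32.1133

Area = 32.11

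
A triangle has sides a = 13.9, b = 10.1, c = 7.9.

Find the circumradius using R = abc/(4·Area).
First find the area with Heron's formula.
s = (13.9 + 10.1 + 7.9)/2 = 15.95
Area = √(s(s−a)(s−b)(s−c)) = √(15.95·2.05·5.85·8.05) ≈ √1539.81 ≈ 39.2404
abc = 13.9·10.1·7.9 = 1109.081
R = abc/(4·Area) ≈ 1109.081/(4·39.2404) = 1109.081/156.961 ≈ 7.06594

R = 7.066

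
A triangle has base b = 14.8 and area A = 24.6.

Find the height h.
A = ½·b·h  ⇒  h = 2A/b = 2·24.6/14.8 = 49.2/14.8 ≈ 3.32432

h = 3.324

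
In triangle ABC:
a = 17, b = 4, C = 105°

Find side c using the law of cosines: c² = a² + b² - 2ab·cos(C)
c² = 17² + 4² − 2·17·4·cos(105°)
cos(105°) ≈ -0.258819
c² ≈ 289 + 16 − 136·(-0.258819) ≈ 305 + 35.1994 ≈ 340.199
c ≈ √340.199 ≈ 18.4445

c = 18.44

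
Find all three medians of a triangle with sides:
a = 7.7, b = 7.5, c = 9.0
Median formula: m_a = ½√(2b² + 2c² − a²) (and cyclically). a² = 59.29, b² = 56.25, c² = 81.
m_a = ½√(2·56.25 + 2·81 − 59.29) = ½√215.21 ≈ ½·14.67 ≈ 7.33502
m_b = ½√(2·59.29 + 2·81 − 56.25) = ½√224.33 ≈ ½·14.9777 ≈ 7.48883
m_c = ½√(2·59.29 + 2·56.25 − 81) = ½√150.08 ≈ ½·12.2507 ≈ 6.12536

m_a = 7.335, m_b = 7.489, m_c = 6.125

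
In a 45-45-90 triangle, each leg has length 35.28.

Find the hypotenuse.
In a 45-45-90 triangle the sides are in ratio 1 : 1 : √2, so hypotenuse = leg·√2.
Hypotenuse = 35.28·√2 ≈ 35.28·1.41421 ≈ 49.8935

Hypotenuse = 35.28√2 = 49.89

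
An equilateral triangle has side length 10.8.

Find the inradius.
r = Area/s with s the semi-perimeter.
Area = (√3/4)·10.8² = (√3/4)·116.64 ≈ 0.433013·116.64 ≈ 50.5066
s = 3·10.8/2 = 16.2
r ≈ 50.5066/16.2 ≈ 3.11769
(Equivalently r = side/(2√3) = 10.8/3.4641 ≈ 3.11769.)

r = 3.118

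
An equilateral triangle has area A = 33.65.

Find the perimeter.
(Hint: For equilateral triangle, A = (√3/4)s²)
A = (√3/4)s²  ⇒  s² = 4A/√3 = 4·33.65/√3 = 134.6/1.73205 ≈ 77.7113
s ≈ √77.7113 ≈ 8.8154
Perimeter = 3s ≈ 3·8.8154 ≈ 26.4462

Perimeter = 26.45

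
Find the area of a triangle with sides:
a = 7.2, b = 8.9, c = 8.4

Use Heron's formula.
s = (7.2 + 8.9 + 8.4)/2 = 24.5/2 = 12.25
s − a = 5.05, s − b = 3.35, s − c = 3.85
s(s−a)(s−b)(s−c) = 12.25·5.05·3.35·3.85 ≈ 797.872
Area = √797.872 ≈ 28.2466

Area = 28.25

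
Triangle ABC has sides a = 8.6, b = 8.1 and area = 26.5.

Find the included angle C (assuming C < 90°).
Area = ½·a·b·sin(C)  ⇒  sin(C) = 2·Area/(a·b) = 2·26.5/(8.6·8.1) = 53/69.66 ≈ 0.760838
C = arcsin(0.760838) ≈ 49.5382° (taking the acute solution since C < 90°)

C = 49.54°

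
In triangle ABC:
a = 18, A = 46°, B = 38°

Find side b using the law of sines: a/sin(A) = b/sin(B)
a/sin(A) = b/sin(B)  ⇒  b = a·sin(B)/sin(A) = 18·sin(38°)/sin(46°)
sin(38°) ≈ 0.615661, sin(46°) ≈ 0.71934
b ≈ 18·0.615661/0.71934 ≈ 11.0819/0.71934 ≈ 15.4057

b = 15.41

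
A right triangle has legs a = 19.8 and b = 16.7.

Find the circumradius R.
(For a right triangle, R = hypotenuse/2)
Hypotenuse c = √(a² + b²) = √(392.04 + 278.89) = √670.93 ≈ 25.9023
R = c/2 ≈ 25.9023/2 ≈ 12.9512

R = 12.95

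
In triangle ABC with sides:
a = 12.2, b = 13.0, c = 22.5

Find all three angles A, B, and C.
Law of cosines for each angle (a² = 148.84, b² = 169, c² = 506.25):
cos(A) = (b² + c² − a²)/(2bc) = (169 + 506.25 − 148.84)/(2·13.0·22.5) = 526.41/585 ≈ 0.899846  ⇒  A ≈ 25.8621°
cos(B) = (a² + c² − b²)/(2ac) = (148.84 + 506.25 − 169)/(2·12.2·22.5) = 486.09/549 ≈ 0.88541  ⇒  B ≈ 27.698°
cos(C) = (a² + b² − c²)/(2ab) = (148.84 + 169 − 506.25)/(2·12.2·13.0) = -188.41/317.2 ≈ -0.593979  ⇒  C ≈ 126.44°
Check: A + B + C ≈ 180°

A = 25.86°, B = 27.7°, C = 126.4°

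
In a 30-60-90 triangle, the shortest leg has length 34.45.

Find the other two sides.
In a 30-60-90 triangle the sides are in ratio 1 : √3 : 2 (short leg : long leg : hypotenuse).
Long leg = 34.45·√3 ≈ 34.45·1.73205 ≈ 59.6692
Hypotenuse = 2·34.45 = 68.9

Long leg = 34.45√3 = 59.67, Hypotenuse = 68.9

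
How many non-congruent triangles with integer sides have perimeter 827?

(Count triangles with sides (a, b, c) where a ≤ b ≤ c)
Let a ≤ b ≤ c with a + b + c = 827. The only binding inequality is a + b > c, i.e. 827 − c > c, so c < 827/2; and c ≥ 827/3 since c is the largest side.
So 276 ≤ c ≤ 413. For each c, b runs from ⌈(827 − c)/2⌉ up to c (then a = 827 − b − c satisfies 1 ≤ a ≤ b automatically), giving c − ⌈(827 − c)/2⌉ + 1 choices.
Summing over c: 1 + 3 + 4 + 6 + … + 205 + 207  (138 terms, c = 276, …, 413) = 14352
Check (closed form: nearest integer to p²/48 for even p, (p+3)²/48 for odd p): (827+3)²/48 = 830²/48 = 688900/48 ≈ 14352.08 → 14352

14352 triangles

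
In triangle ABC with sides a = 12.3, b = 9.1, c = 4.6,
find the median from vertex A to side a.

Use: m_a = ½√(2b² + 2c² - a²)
m_a = ½√(2·9.1² + 2·4.6² − 12.3²) = ½√(2·82.81 + 2·21.16 − 151.29) = ½√(165.62 + 42.32 − 151.29) = ½√56.65
√56.65 ≈ 7.52662, so m_a ≈ 3.76331

m_a = 3.763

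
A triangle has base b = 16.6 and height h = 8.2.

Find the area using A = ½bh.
A = ½·b·h = ½·16.6·8.2 = ½·136.12 = 68.06

Area = 68.06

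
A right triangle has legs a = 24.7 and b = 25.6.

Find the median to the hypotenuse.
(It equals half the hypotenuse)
Hypotenuse c = √(a² + b²) = √(610.09 + 655.36) = √1265.45 ≈ 35.5732
Median to hypotenuse = c/2 ≈ 35.5732/2 ≈ 17.7866

Median = 17.79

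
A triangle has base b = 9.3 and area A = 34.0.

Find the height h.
A = ½·b·h  ⇒  h = 2A/b = 2·34.0/9.3 = 68/9.3 ≈ 7.31183

h = 7.312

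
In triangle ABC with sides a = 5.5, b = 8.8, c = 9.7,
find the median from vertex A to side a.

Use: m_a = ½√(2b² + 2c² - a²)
m_a = ½√(2·8.8² + 2·9.7² − 5.5²) = ½√(2·77.44 + 2·94.09 − 30.25) = ½√(154.88 + 188.18 − 30.25) = ½√312.81
√312.81 ≈ 17.6864, so m_a ≈ 8.84322

m_a = 8.843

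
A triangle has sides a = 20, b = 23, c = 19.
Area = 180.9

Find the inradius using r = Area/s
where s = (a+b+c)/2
s = (20 + 23 + 19)/2 = 62/2 = 31
r = Area/s = 180.9/31 ≈ 5.83548

r = 5.835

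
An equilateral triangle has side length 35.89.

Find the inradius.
r = Area/s with s the semi-perimeter.
Area = (√3/4)·35.89² = (√3/4)·1288.0921 ≈ 0.433013·1288.0921 ≈ 557.76
s = 3·35.89/2 = 53.835
r ≈ 557.76/53.835 ≈ 10.3606
(Equivalently r = side/(2√3) = 35.89/3.4641 ≈ 10.3606.)

r = 10.36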